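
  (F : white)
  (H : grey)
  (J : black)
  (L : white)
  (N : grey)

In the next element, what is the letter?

P

Letter: F, H, J, L, N → P (letters move forward 2 places in the alphabet).
Shade — repeats white → grey → black: white, grey, black, white, grey → black.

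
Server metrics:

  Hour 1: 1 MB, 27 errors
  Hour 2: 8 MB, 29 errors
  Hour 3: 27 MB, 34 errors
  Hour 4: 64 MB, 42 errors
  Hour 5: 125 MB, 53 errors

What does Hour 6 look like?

MB — perfect cubes: 1³, 2³, 3³, …: 1, 8, 27, 64, 125 → 216.
Errors — differences are 2, 5, 8, … (increasing by 3 each time): 27, 29, 34, 42, 53 → 67.
Putting it together: 216 MB, 67 errors.

216 MB, 67 errors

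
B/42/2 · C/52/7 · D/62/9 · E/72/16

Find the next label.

Letter: letters move forward 1 place in the alphabet; B, C, D, E → F.
Second component: +10 each step; 42, 52, 62, 72 → 82.
Third component goes 2, 7, 9, 16 → 25 (each term is the sum of the two before it).
So the next label is F/82/25.

F/82/25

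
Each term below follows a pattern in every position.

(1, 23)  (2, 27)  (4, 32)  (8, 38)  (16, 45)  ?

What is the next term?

For the first slot, ×2 each step: 1, 2, 4, 8, 16 → 32.
Second slot: differences are 4, 5, 6, … (increasing by 1 each time), so 23, 27, 32, 38, 45 → 53.
Combining the parts gives (32, 53).

(32, 53)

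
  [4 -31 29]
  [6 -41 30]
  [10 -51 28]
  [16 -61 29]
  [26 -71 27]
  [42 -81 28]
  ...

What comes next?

[68 -91 26]

First slot — each term is the sum of the two before it: 4, 6, 10, 16, 26, 42 → 68.
Second slot — −10 each step: -31, -41, -51, -61, -71, -81 → -91.
Third slot — alternating steps +1, −2, +1, −2, …: 29, 30, 28, 29, 27, 28 → 26.
Putting it together: [68 -91 26].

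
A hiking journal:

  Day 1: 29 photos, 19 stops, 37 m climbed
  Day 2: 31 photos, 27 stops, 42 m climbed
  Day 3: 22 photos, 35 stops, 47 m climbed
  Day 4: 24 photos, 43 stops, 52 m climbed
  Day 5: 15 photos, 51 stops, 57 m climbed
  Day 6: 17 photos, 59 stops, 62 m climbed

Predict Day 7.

Photos goes 29, 31, 22, 24, 15, 17 → 8 (alternating steps +2, −9, +2, −9, …).
Stops: +8 each step; 19, 27, 35, 43, 51, 59 → 67.
M climbed: +5 each step, so 37, 42, 47, 52, 57, 62 → 67.
So the next row is 8 photos, 67 stops, 67 m climbed.

8 photos, 67 stops, 67 m climbed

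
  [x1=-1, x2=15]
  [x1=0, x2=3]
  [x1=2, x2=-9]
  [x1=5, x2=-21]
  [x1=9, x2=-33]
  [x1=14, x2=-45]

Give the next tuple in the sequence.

[x1=20, x2=-57]

X1: differences are 1, 2, 3, … (increasing by 1 each time), so -1, 0, 2, 5, 9, 14 → 20.
X2: 15, 3, -9, -21, -33, -45 → -57 (−12 each step).
Combining the parts gives [x1=20, x2=-57].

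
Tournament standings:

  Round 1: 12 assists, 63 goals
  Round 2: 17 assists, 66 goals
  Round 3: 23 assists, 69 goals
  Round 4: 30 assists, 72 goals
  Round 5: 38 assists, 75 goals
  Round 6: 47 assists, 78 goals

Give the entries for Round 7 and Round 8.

Assists — differences are 5, 6, 7, … (increasing by 1 each time): 12, 17, 23, 30, 38, 47 → 57 → 68.
Goals: +3 each step, so 63, 66, 69, 72, 75, 78 → 81 → 84.
So the next two rows are 57 assists, 81 goals and 68 assists, 84 goals.

57 assists, 81 goals; 68 assists, 84 goals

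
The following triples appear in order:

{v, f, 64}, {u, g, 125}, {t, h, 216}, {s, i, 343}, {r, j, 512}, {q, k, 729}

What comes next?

First letter goes v, u, t, s, r, q → p (letters move back 1 place in the alphabet).
Second letter goes f, g, h, i, j, k → l (letters move forward 1 place in the alphabet).
Third part: 64, 125, 216, 343, 512, 729 → 1000 (perfect cubes: 4³, 5³, 6³, …).
So the next triple is {p, l, 1000}.

{p, l, 1000}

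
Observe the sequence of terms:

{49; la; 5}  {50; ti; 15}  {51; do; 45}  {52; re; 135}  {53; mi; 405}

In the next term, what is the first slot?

54

First slot: +1 each step; 49, 50, 51, 52, 53 → 54.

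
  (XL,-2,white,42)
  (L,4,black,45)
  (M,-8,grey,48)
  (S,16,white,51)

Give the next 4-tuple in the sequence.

Size: runs backward through clothing sizes XS→XL, so XL, L, M, S → XS.
Second component: ×(-2) each step; -2, 4, -8, 16 → -32.
Shade: white, black, grey, white → black (repeats white → black → grey).
Fourth component: 42, 45, 48, 51 → 54 (+3 each step).
Putting it together: (XS,-32,black,54).

(XS,-32,black,54)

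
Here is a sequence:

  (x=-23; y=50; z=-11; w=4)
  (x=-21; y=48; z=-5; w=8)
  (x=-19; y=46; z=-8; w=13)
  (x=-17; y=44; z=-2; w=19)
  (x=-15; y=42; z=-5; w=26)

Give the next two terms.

X — +2 each step: -23, -21, -19, -17, -15 → -13 → -11.
Y: −2 each step, so 50, 48, 46, 44, 42 → 40 → 38.
Z — alternating steps +6, −3, +6, −3, …: -11, -5, -8, -2, -5 → 1 → -2.
W: 4, 8, 13, 19, 26 → 34 → 43 (differences are 4, 5, 6, … (increasing by 1 each time)).
Putting the parts together: (x=-13; y=40; z=1; w=34) and then (x=-11; y=38; z=-2; w=43).

(x=-13; y=40; z=1; w=34), (x=-11; y=38; z=-2; w=43)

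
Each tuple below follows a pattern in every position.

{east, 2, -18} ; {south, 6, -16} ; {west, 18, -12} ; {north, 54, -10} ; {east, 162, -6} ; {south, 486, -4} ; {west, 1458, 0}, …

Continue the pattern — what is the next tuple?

{north, 4374, 2}

Direction: repeats east → south → west → north; east, south, west, north, east, south, west → north.
Second slot — ×3 each step: 2, 6, 18, 54, 162, 486, 1458 → 4374.
Third slot: -18, -16, -12, -10, -6, -4, 0 → 2 (alternating steps +2, +4, +2, +4, …).
Putting it together: {north, 4374, 2}.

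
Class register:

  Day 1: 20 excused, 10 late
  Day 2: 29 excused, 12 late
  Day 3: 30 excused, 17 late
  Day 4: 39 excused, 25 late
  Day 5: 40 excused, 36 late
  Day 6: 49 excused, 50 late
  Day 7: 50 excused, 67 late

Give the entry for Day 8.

59 excused, 87 late

Excused — alternating steps +9, +1, +9, +1, …: 20, 29, 30, 39, 40, 49, 50 → 59.
Late goes 10, 12, 17, 25, 36, 50, 67 → 87 (differences are 2, 5, 8, … (increasing by 3 each time)).
Putting it together: 59 excused, 87 late.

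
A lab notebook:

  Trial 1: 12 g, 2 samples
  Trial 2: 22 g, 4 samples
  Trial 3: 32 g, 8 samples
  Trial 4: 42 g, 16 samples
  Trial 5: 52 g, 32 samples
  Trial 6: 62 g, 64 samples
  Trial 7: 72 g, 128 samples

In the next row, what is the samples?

256

Samples — ×2 each step: 2, 4, 8, 16, 32, 64, 128 → 256.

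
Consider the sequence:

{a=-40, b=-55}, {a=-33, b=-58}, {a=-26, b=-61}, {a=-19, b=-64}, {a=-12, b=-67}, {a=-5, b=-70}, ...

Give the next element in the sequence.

A: +7 each step; -40, -33, -26, -19, -12, -5 → 2.
B goes -55, -58, -61, -64, -67, -70 → -73 (−3 each step).
So the next element is {a=2, b=-73}.

{a=2, b=-73}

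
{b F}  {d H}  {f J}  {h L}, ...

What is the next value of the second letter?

N

Second letter: letters move forward 2 places in the alphabet; F, H, J, L → N.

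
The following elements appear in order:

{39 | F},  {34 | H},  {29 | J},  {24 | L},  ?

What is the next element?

First value: 39, 34, 29, 24 → 19 (−5 each step).
Letter — letters move forward 2 places in the alphabet: F, H, J, L → N.
So the next element is {19 | N}.

{19 | N}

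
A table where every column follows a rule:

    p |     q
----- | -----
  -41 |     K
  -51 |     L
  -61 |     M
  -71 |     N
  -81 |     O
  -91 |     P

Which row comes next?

For the column p, −10 each step: -41, -51, -61, -71, -81, -91 → -101.
For the column q, letters move forward 1 place in the alphabet: K, L, M, N, O, P → Q.
Putting it together: -101  Q.

-101  Q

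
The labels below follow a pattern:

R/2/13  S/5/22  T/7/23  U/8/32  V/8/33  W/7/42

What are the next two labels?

Letter: R, S, T, U, V, W → X → Y (letters move forward 1 place in the alphabet).
Second component — differences are 3, 2, 1, … (decreasing by 1 each time): 2, 5, 7, 8, 8, 7 → 5 → 2.
Third component: alternating steps +9, +1, +9, +1, …; 13, 22, 23, 32, 33, 42 → 43 → 52.
So the next two labels are X/5/43 and Y/2/52.

X/5/43 then Y/2/52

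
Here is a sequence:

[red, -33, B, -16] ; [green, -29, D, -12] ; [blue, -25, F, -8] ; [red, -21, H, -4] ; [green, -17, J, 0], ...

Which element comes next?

[blue, -13, L, 4]

Colour: repeats red → green → blue; red, green, blue, red, green → blue.
Second coordinate: +4 each step; -33, -29, -25, -21, -17 → -13.
Letter: letters move forward 2 places in the alphabet, so B, D, F, H, J → L.
Fourth coordinate: -16, -12, -8, -4, 0 → 4 (+4 each step).
Putting it together: [blue, -13, L, 4].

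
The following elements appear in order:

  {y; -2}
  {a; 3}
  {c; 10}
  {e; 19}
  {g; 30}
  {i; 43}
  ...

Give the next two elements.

Letter goes y, a, c, e, g, i → k → m (letters move forward 2 places in the alphabet, wrapping Z→A).
Second value: differences are 5, 7, 9, … (increasing by 2 each time); -2, 3, 10, 19, 30, 43 → 58 → 75.
So the next two elements are {k; 58} and {m; 75}.

{k; 58}, {m; 75}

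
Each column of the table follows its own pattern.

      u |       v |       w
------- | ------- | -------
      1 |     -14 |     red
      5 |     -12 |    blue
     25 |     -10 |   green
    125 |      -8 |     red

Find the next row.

Column u goes 1, 5, 25, 125 → 625 (×5 each step).
Column v goes -14, -12, -10, -8 → -6 (+2 each step).
For the column w, repeats red → blue → green: red, blue, green, red → blue.
So the next row is 625  -6  blue.

625  -6  blue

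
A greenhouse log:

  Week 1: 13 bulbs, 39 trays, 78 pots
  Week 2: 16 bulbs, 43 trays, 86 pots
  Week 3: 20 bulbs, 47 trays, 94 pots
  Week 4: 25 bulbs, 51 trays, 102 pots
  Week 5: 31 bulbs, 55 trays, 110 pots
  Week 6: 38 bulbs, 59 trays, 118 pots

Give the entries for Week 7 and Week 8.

For the bulbs, differences are 3, 4, 5, … (increasing by 1 each time): 13, 16, 20, 25, 31, 38 → 46 → 55.
For the trays, +4 each step: 39, 43, 47, 51, 55, 59 → 63 → 67.
Pots goes 78, 86, 94, 102, 110, 118 → 126 → 134 (always 2 × the trays).
Putting the parts together: 46 bulbs, 63 trays, 126 pots and then 55 bulbs, 67 trays, 134 pots.

46 bulbs, 63 trays, 126 pots; 55 bulbs, 67 trays, 134 pots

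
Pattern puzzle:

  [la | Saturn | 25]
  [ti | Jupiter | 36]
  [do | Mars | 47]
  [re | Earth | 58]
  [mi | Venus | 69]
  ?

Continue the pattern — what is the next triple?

For the note, runs through the solfège scale do→ti: la, ti, do, re, mi → fa.
For the planet, runs backward through the planets Mercury→Neptune: Saturn, Jupiter, Mars, Earth, Venus → Mercury.
For the third entry, +11 each step: 25, 36, 47, 58, 69 → 80.
Combining the parts gives [fa | Mercury | 80].

[fa | Mercury | 80]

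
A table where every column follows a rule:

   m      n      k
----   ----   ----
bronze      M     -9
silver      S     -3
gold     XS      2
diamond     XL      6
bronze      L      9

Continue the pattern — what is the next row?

silver  M  11

For the column m, repeats bronze → silver → gold → diamond: bronze, silver, gold, diamond, bronze → silver.
Column n goes M, S, XS, XL, L → M (runs backward through clothing sizes XS→XL).
Column k: -9, -3, 2, 6, 9 → 11 (differences are 6, 5, 4, … (decreasing by 1 each time)).
Putting it together: silver  M  11.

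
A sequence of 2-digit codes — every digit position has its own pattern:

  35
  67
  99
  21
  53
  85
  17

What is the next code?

First digit — +3 each step, mod 10: 3, 6, 9, 2, 5, 8, 1 → 4.
Second digit: 5, 7, 9, 1, 3, 5, 7 → 9 (+2 each step, mod 10).
Putting it together: 49.

49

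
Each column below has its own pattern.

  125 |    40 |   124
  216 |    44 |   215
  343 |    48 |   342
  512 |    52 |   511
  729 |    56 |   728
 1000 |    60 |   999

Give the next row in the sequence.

1331  64  1330

For the first component, perfect cubes: 5³, 6³, 7³, …: 125, 216, 343, 512, 729, 1000 → 1331.
For the second component, +4 each step: 40, 44, 48, 52, 56, 60 → 64.
Third component: 124, 215, 342, 511, 728, 999 → 1330 (always 1 less than the first component).
So the next row is 1331  64  1330.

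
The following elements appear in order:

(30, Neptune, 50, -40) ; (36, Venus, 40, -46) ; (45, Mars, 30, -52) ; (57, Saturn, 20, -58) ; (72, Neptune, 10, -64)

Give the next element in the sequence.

First entry: differences are 6, 9, 12, … (increasing by 3 each time), so 30, 36, 45, 57, 72 → 90.
For the planet, repeats Neptune → Venus → Mars → Saturn: Neptune, Venus, Mars, Saturn, Neptune → Venus.
Third entry: −10 each step, so 50, 40, 30, 20, 10 → 0.
Fourth entry: −6 each step, so -40, -46, -52, -58, -64 → -70.
Putting it together: (90, Venus, 0, -70).

(90, Venus, 0, -70)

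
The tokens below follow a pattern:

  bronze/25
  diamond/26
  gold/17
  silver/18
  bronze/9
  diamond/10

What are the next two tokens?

Rank: bronze, diamond, gold, silver, bronze, diamond → gold → silver (repeats bronze → diamond → gold → silver).
Second component goes 25, 26, 17, 18, 9, 10 → 1 → 2 (alternating steps +1, −9, +1, −9, …).
Putting the parts together: gold/1 and then silver/2.

gold/1 then silver/2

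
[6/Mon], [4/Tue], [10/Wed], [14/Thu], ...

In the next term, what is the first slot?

24

First slot: each term is the sum of the two before it; 6, 4, 10, 14 → 24.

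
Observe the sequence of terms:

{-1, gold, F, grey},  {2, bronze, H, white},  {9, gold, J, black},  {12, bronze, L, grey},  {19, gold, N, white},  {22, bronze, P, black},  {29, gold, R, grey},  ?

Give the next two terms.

{32, bronze, T, white}, {39, gold, V, black}

First part: alternating steps +3, +7, +3, +7, …, so -1, 2, 9, 12, 19, 22, 29 → 32 → 39.
Rank: gold, bronze, gold, bronze, gold, bronze, gold → bronze → gold (alternates gold ↔ bronze).
Letter — letters move forward 2 places in the alphabet: F, H, J, L, N, P, R → T → V.
For the shade, repeats grey → white → black: grey, white, black, grey, white, black, grey → white → black.
So the next two terms are {32, bronze, T, white} and {39, gold, V, black}.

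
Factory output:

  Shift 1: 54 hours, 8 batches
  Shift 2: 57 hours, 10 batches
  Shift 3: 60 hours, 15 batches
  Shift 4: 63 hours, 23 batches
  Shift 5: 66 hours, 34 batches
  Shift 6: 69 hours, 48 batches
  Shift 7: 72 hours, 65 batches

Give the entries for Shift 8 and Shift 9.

Hours: +3 each step; 54, 57, 60, 63, 66, 69, 72 → 75 → 78.
Batches — differences are 2, 5, 8, … (increasing by 3 each time): 8, 10, 15, 23, 34, 48, 65 → 85 → 108.
Putting the parts together: 75 hours, 85 batches and then 78 hours, 108 batches.

75 hours, 85 batches; 78 hours, 108 batches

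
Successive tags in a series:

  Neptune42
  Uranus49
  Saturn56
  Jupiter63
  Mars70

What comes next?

Planet goes Neptune, Uranus, Saturn, Jupiter, Mars → Earth (runs backward through the planets Mercury→Neptune).
Second component: +7 each step, so 42, 49, 56, 63, 70 → 77.
Putting it together: Earth77.

Earth77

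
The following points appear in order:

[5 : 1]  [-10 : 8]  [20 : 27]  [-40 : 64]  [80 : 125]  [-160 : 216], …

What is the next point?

First component: ×(-2) each step, so 5, -10, 20, -40, 80, -160 → 320.
Second component goes 1, 8, 27, 64, 125, 216 → 343 (perfect cubes: 1³, 2³, 3³, …).
So the next point is [320 : 343].

[320 : 343]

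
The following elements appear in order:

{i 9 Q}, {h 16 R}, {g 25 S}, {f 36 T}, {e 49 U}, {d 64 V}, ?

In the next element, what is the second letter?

W

Second letter: letters move forward 1 place in the alphabet, so Q, R, S, T, U, V → W.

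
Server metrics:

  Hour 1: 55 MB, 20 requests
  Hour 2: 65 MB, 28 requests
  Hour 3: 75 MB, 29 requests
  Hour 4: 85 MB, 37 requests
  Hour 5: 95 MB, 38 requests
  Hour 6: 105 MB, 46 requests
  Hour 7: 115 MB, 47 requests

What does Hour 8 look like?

125 MB, 55 requests

MB: +10 each step; 55, 65, 75, 85, 95, 105, 115 → 125.
Requests: alternating steps +8, +1, +8, +1, …; 20, 28, 29, 37, 38, 46, 47 → 55.
Combining the parts gives 125 MB, 55 requests.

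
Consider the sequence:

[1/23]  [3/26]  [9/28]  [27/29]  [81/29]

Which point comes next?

[243/28]

First entry: ×3 each step, so 1, 3, 9, 27, 81 → 243.
Second entry goes 23, 26, 28, 29, 29 → 28 (differences are 3, 2, 1, … (decreasing by 1 each time)).
Putting it together: [243/28].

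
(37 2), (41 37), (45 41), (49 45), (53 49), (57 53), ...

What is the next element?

First coordinate: +4 each step, so 37, 41, 45, 49, 53, 57 → 61.
Second coordinate: 2, 37, 41, 45, 49, 53 → 57 (always the previous value of the first coordinate).
Putting it together: (61 57).

(61 57)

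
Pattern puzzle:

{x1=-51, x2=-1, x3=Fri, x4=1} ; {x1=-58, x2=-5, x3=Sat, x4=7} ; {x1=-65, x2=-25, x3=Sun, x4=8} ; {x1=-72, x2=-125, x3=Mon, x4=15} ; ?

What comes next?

{x1=-79, x2=-625, x3=Tue, x4=23}

X1 goes -51, -58, -65, -72 → -79 (−7 each step).
X2: ×5 each step, so -1, -5, -25, -125 → -625.
X3: Fri, Sat, Sun, Mon → Tue (runs through the weekdays Mon→Sun).
X4 goes 1, 7, 8, 15 → 23 (each term is the sum of the two before it).
So the next 4-tuple is {x1=-79, x2=-625, x3=Tue, x4=23}.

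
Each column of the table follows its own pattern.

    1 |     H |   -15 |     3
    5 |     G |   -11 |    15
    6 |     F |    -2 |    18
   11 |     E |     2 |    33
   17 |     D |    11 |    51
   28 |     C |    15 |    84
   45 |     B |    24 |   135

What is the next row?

First component: 1, 5, 6, 11, 17, 28, 45 → 73 (each term is the sum of the two before it).
Letter: letters move back 1 place in the alphabet, so H, G, F, E, D, C, B → A.
Third component: alternating steps +4, +9, +4, +9, …, so -15, -11, -2, 2, 11, 15, 24 → 28.
Fourth component — always 3 × the first component: 3, 15, 18, 33, 51, 84, 135 → 219.
So the next row is 73  A  28  219.

73  A  28  219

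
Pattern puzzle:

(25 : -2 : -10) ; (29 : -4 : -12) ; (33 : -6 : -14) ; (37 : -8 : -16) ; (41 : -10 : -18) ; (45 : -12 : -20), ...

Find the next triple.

For the first coordinate, +4 each step: 25, 29, 33, 37, 41, 45 → 49.
Second coordinate — −2 each step: -2, -4, -6, -8, -10, -12 → -14.
For the third coordinate, always 8 less than the second coordinate: -10, -12, -14, -16, -18, -20 → -22.
So the next triple is (49 : -14 : -22).

(49 : -14 : -22)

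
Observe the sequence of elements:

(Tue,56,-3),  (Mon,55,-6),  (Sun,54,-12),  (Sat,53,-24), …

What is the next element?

Day: runs backward through the weekdays Mon→Sun, so Tue, Mon, Sun, Sat → Fri.
Second entry — −1 each step: 56, 55, 54, 53 → 52.
Third entry goes -3, -6, -12, -24 → -48 (×2 each step).
So the next element is (Fri,52,-48).

(Fri,52,-48)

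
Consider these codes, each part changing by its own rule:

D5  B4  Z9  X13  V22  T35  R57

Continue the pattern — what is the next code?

Letter: D, B, Z, X, V, T, R → P (letters move back 2 places in the alphabet, wrapping A→Z).
For the second component, each term is the sum of the two before it: 5, 4, 9, 13, 22, 35, 57 → 92.
Putting it together: P92.

P92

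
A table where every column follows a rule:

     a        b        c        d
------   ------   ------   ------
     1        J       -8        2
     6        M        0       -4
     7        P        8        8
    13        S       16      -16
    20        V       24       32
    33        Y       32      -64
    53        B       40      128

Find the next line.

86  E  48  -256

For the column a, each term is the sum of the two before it: 1, 6, 7, 13, 20, 33, 53 → 86.
Column b: J, M, P, S, V, Y, B → E (letters move forward 3 places in the alphabet, wrapping Z→A).
Column c: +8 each step, so -8, 0, 8, 16, 24, 32, 40 → 48.
Column d: ×(-2) each step; 2, -4, 8, -16, 32, -64, 128 → -256.
So the next line is 86  E  48  -256.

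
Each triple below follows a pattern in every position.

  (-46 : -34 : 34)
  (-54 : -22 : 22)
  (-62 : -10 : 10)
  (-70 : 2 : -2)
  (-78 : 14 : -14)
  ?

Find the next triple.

(-86 : 26 : -26)

First component: −8 each step, so -46, -54, -62, -70, -78 → -86.
Second component: +12 each step; -34, -22, -10, 2, 14 → 26.
Third component — always the negative of the second component: 34, 22, 10, -2, -14 → -26.
So the next triple is (-86 : 26 : -26).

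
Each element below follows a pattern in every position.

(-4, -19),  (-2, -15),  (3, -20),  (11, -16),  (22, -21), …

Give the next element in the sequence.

(36, -17)

First component: differences are 2, 5, 8, … (increasing by 3 each time), so -4, -2, 3, 11, 22 → 36.
Second component: alternating steps +4, −5, +4, −5, …, so -19, -15, -20, -16, -21 → -17.
Putting it together: (36, -17).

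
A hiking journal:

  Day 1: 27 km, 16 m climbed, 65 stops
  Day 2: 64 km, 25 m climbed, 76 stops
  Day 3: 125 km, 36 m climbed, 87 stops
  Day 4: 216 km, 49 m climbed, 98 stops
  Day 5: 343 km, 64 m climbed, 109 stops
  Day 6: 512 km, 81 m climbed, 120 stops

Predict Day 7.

Km: perfect cubes: 3³, 4³, 5³, …, so 27, 64, 125, 216, 343, 512 → 729.
M climbed: 16, 25, 36, 49, 64, 81 → 100 (perfect squares: 4², 5², 6², …).
Stops: 65, 76, 87, 98, 109, 120 → 131 (+11 each step).
Combining the parts gives 729 km, 100 m climbed, 131 stops.

729 km, 100 m climbed, 131 stops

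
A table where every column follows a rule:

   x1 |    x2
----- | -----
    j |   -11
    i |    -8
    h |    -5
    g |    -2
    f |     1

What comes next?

Column x1: letters move back 1 place in the alphabet, so j, i, h, g, f → e.
For the column x2, +3 each step: -11, -8, -5, -2, 1 → 4.
Combining the parts gives e  4.

e  4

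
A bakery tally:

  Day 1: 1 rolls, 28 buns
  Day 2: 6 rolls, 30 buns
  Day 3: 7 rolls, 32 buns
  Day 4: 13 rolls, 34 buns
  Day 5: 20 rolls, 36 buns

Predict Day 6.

33 rolls, 38 buns

Rolls: each term is the sum of the two before it; 1, 6, 7, 13, 20 → 33.
Buns: 28, 30, 32, 34, 36 → 38 (+2 each step).
So the next record is 33 rolls, 38 buns.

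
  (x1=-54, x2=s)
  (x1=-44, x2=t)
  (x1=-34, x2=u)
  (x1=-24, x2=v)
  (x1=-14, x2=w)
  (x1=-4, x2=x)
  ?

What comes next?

X1: -54, -44, -34, -24, -14, -4 → 6 (+10 each step).
X2: letters move forward 1 place in the alphabet, so s, t, u, v, w, x → y.
Combining the parts gives (x1=6, x2=y).

(x1=6, x2=y)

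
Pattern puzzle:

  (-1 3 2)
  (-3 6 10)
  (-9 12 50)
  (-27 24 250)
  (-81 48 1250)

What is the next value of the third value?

Third value: ×5 each step; 2, 10, 50, 250, 1250 → 6250.

6250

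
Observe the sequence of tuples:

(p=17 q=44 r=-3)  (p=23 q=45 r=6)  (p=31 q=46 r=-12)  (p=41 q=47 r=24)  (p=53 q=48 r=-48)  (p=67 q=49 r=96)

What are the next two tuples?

(p=83 q=50 r=-192), (p=101 q=51 r=384)

P — differences are 6, 8, 10, … (increasing by 2 each time): 17, 23, 31, 41, 53, 67 → 83 → 101.
Q: +1 each step; 44, 45, 46, 47, 48, 49 → 50 → 51.
R: ×(-2) each step; -3, 6, -12, 24, -48, 96 → -192 → 384.
So the next two tuples are (p=83 q=50 r=-192) and (p=101 q=51 r=384).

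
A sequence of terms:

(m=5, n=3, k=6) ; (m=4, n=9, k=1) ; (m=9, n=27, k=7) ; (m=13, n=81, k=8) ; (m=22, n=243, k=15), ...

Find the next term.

M goes 5, 4, 9, 13, 22 → 35 (each term is the sum of the two before it).
N: ×3 each step; 3, 9, 27, 81, 243 → 729.
For the k, each term is the sum of the two before it: 6, 1, 7, 8, 15 → 23.
Combining the parts gives (m=35, n=729, k=23).

(m=35, n=729, k=23)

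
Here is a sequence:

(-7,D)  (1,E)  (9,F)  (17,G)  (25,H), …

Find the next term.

For the first coordinate, +8 each step: -7, 1, 9, 17, 25 → 33.
Letter: letters move forward 1 place in the alphabet, so D, E, F, G, H → I.
Combining the parts gives (33,I).

(33,I)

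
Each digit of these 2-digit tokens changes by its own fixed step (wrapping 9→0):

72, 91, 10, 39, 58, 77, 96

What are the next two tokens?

First digit — +2 each step, mod 10: 7, 9, 1, 3, 5, 7, 9 → 1 → 3.
Second digit — −1 each step, mod 10: 2, 1, 0, 9, 8, 7, 6 → 5 → 4.
Putting the parts together: 15 and then 34.

15 then 34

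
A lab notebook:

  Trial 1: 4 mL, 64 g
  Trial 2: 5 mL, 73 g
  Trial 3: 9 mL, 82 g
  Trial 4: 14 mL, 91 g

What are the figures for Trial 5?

For the mL, each term is the sum of the two before it: 4, 5, 9, 14 → 23.
G: +9 each step, so 64, 73, 82, 91 → 100.
Putting it together: 23 mL, 100 g.

23 mL, 100 g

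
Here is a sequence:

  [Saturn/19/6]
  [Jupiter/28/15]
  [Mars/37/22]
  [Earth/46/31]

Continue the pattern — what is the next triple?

Planet: runs backward through the planets Mercury→Neptune, so Saturn, Jupiter, Mars, Earth → Venus.
For the second part, +9 each step: 19, 28, 37, 46 → 55.
Third part — alternating steps +9, +7, +9, +7, …: 6, 15, 22, 31 → 38.
So the next triple is [Venus/55/38].

[Venus/55/38]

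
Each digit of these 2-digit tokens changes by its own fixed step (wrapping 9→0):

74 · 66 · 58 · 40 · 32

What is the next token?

First digit: 7, 6, 5, 4, 3 → 2 (−1 each step, mod 10).
Second digit goes 4, 6, 8, 0, 2 → 4 (+2 each step, mod 10).
Putting it together: 24.

24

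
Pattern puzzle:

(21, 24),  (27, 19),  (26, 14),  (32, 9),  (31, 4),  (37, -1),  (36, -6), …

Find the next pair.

(42, -11)

First component: alternating steps +6, −1, +6, −1, …, so 21, 27, 26, 32, 31, 37, 36 → 42.
Second component: −5 each step; 24, 19, 14, 9, 4, -1, -6 → -11.
So the next pair is (42, -11).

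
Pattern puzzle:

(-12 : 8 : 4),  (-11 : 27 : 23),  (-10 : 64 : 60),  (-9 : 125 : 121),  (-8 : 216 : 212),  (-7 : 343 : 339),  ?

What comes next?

(-6 : 512 : 508)

First slot — +1 each step: -12, -11, -10, -9, -8, -7 → -6.
Second slot goes 8, 27, 64, 125, 216, 343 → 512 (perfect cubes: 2³, 3³, 4³, …).
For the third slot, always 4 less than the second slot: 4, 23, 60, 121, 212, 339 → 508.
Putting it together: (-6 : 512 : 508).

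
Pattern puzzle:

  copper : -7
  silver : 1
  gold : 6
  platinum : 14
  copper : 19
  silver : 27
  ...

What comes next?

Metal: repeats copper → silver → gold → platinum, so copper, silver, gold, platinum, copper, silver → gold.
For the second coordinate, alternating steps +8, +5, +8, +5, …: -7, 1, 6, 14, 19, 27 → 32.
So the next pair is gold : 32.

gold : 32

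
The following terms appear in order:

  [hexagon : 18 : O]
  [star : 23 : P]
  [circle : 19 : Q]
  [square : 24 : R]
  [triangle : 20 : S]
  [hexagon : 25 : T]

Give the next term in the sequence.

Shape goes hexagon, star, circle, square, triangle, hexagon → star (repeats hexagon → star → circle → square → triangle).
Second coordinate: alternating steps +5, −4, +5, −4, …, so 18, 23, 19, 24, 20, 25 → 21.
Letter: letters move forward 1 place in the alphabet, so O, P, Q, R, S, T → U.
Combining the parts gives [star : 21 : U].

[star : 21 : U]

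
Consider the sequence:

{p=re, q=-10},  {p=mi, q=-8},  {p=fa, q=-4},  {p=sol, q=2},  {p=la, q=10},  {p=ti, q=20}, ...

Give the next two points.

For the p, runs through the solfège scale do→ti: re, mi, fa, sol, la, ti → do → re.
Q — differences are 2, 4, 6, … (increasing by 2 each time): -10, -8, -4, 2, 10, 20 → 32 → 46.
Putting the parts together: {p=do, q=32} and then {p=re, q=46}.

{p=do, q=32}, {p=re, q=46}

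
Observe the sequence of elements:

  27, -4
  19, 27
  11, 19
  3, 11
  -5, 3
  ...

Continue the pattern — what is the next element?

For the first component, −8 each step: 27, 19, 11, 3, -5 → -13.
Second component: -4, 27, 19, 11, 3 → -5 (always the previous value of the first component).
Putting it together: -13, -5.

-13, -5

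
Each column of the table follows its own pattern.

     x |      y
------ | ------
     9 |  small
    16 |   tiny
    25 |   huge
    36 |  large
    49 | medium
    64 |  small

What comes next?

81  tiny

For the column x, perfect squares: 3², 4², 5², …: 9, 16, 25, 36, 49, 64 → 81.
Column y: small, tiny, huge, large, medium, small → tiny (repeats small → tiny → huge → large → medium).
So the next row is 81  tiny.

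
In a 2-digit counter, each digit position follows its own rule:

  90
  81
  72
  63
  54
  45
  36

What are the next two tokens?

27, 18

For the first digit, −1 each step, mod 10: 9, 8, 7, 6, 5, 4, 3 → 2 → 1.
For the second digit, +1 each step, mod 10: 0, 1, 2, 3, 4, 5, 6 → 7 → 8.
Putting the parts together: 27 and then 18.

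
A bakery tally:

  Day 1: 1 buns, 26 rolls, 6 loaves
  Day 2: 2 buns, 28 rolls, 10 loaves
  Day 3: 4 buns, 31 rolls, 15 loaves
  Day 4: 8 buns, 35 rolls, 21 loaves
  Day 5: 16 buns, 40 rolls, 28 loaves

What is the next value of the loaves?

Loaves goes 6, 10, 15, 21, 28 → 36 (differences are 4, 5, 6, … (increasing by 1 each time)).

36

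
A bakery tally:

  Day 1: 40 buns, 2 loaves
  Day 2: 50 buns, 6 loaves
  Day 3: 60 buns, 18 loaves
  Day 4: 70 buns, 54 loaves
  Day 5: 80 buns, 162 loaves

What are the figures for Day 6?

90 buns, 486 loaves

Buns: 40, 50, 60, 70, 80 → 90 (+10 each step).
Loaves — ×3 each step: 2, 6, 18, 54, 162 → 486.
Putting it together: 90 buns, 486 loaves.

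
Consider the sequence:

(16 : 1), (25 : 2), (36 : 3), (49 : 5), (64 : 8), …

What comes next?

(81 : 13)

For the first slot, perfect squares: 4², 5², 6², …: 16, 25, 36, 49, 64 → 81.
Second slot — each term is the sum of the two before it: 1, 2, 3, 5, 8 → 13.
So the next point is (81 : 13).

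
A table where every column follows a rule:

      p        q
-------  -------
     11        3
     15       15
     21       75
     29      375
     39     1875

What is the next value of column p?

51

Column p: differences are 4, 6, 8, … (increasing by 2 each time); 11, 15, 21, 29, 39 → 51.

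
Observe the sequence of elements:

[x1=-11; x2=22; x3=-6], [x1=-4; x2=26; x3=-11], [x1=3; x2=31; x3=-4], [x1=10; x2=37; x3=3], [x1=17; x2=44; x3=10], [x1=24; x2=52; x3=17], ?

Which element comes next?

[x1=31; x2=61; x3=24]

X1: +7 each step; -11, -4, 3, 10, 17, 24 → 31.
For the x2, differences are 4, 5, 6, … (increasing by 1 each time): 22, 26, 31, 37, 44, 52 → 61.
X3 — always the previous value of the x1: -6, -11, -4, 3, 10, 17 → 24.
Putting it together: [x1=31; x2=61; x3=24].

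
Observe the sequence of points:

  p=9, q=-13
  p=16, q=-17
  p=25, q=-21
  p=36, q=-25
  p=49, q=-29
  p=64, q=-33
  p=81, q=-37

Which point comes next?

p=100, q=-41

P — perfect squares: 3², 4², 5², …: 9, 16, 25, 36, 49, 64, 81 → 100.
Q — −4 each step: -13, -17, -21, -25, -29, -33, -37 → -41.
Putting it together: p=100, q=-41.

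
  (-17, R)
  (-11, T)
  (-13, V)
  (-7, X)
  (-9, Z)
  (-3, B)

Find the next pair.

First slot goes -17, -11, -13, -7, -9, -3 → -5 (alternating steps +6, −2, +6, −2, …).
Letter: letters move forward 2 places in the alphabet, wrapping Z→A, so R, T, V, X, Z, B → D.
Putting it together: (-5, D).

(-5, D)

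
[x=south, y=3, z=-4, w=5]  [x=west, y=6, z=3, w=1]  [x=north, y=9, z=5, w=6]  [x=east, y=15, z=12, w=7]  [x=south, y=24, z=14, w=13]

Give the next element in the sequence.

[x=west, y=39, z=21, w=20]

X: repeats south → west → north → east, so south, west, north, east, south → west.
Y: 3, 6, 9, 15, 24 → 39 (each term is the sum of the two before it).
Z — alternating steps +7, +2, +7, +2, …: -4, 3, 5, 12, 14 → 21.
W — each term is the sum of the two before it: 5, 1, 6, 7, 13 → 20.
Combining the parts gives [x=west, y=39, z=21, w=20].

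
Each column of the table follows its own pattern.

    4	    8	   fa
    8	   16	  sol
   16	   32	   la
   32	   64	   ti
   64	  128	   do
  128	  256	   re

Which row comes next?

256  512  mi

First component: ×2 each step, so 4, 8, 16, 32, 64, 128 → 256.
Second component goes 8, 16, 32, 64, 128, 256 → 512 (always 2 × the first component).
Note — runs through the solfège scale do→ti: fa, sol, la, ti, do, re → mi.
Combining the parts gives 256  512  mi.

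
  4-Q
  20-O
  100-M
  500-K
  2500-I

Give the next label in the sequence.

First component: ×5 each step, so 4, 20, 100, 500, 2500 → 12500.
Letter — letters move back 2 places in the alphabet: Q, O, M, K, I → G.
Combining the parts gives 12500-G.

12500-G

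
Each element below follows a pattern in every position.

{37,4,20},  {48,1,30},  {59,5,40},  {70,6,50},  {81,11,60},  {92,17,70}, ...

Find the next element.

{103,28,80}

First part: +11 each step, so 37, 48, 59, 70, 81, 92 → 103.
Second part: each term is the sum of the two before it, so 4, 1, 5, 6, 11, 17 → 28.
Third part: +10 each step, so 20, 30, 40, 50, 60, 70 → 80.
Combining the parts gives {103,28,80}.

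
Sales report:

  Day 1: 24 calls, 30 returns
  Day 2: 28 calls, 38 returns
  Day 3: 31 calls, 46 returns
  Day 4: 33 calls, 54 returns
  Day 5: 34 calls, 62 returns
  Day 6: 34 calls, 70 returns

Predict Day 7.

33 calls, 78 returns

Calls: 24, 28, 31, 33, 34, 34 → 33 (differences are 4, 3, 2, … (decreasing by 1 each time)).
Returns: 30, 38, 46, 54, 62, 70 → 78 (+8 each step).
Combining the parts gives 33 calls, 78 returns.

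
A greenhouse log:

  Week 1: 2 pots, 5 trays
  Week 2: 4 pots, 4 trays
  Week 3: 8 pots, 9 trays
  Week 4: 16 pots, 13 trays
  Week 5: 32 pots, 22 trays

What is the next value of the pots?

Pots: ×2 each step; 2, 4, 8, 16, 32 → 64.

64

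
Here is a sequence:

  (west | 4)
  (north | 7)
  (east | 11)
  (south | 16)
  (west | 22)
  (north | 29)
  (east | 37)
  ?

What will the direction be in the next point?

Direction: repeats west → north → east → south, so west, north, east, south, west, north, east → south.

south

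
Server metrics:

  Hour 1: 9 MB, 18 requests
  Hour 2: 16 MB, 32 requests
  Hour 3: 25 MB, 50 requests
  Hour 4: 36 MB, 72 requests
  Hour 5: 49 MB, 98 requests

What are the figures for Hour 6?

64 MB, 128 requests

MB goes 9, 16, 25, 36, 49 → 64 (perfect squares: 3², 4², 5², …).
Requests — always 2 × the MB: 18, 32, 50, 72, 98 → 128.
Putting it together: 64 MB, 128 requests.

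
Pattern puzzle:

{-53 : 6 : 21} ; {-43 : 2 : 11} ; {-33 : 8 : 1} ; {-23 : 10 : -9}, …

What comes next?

{-13 : 18 : -19}

For the first component, +10 each step: -53, -43, -33, -23 → -13.
Second component goes 6, 2, 8, 10 → 18 (each term is the sum of the two before it).
Third component: 21, 11, 1, -9 → -19 (together with the first component always sums to -32).
So the next triple is {-13 : 18 : -19}.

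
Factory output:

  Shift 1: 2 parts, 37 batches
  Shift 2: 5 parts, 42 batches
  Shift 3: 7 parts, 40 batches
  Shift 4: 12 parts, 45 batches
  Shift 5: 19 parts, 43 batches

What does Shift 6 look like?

Parts: each term is the sum of the two before it; 2, 5, 7, 12, 19 → 31.
Batches — alternating steps +5, −2, +5, −2, …: 37, 42, 40, 45, 43 → 48.
Putting it together: 31 parts, 48 batches.

31 parts, 48 batches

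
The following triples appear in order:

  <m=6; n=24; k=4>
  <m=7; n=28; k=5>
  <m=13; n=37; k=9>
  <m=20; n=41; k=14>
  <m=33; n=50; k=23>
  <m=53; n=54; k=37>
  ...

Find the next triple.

<m=86; n=63; k=60>

For the m, each term is the sum of the two before it: 6, 7, 13, 20, 33, 53 → 86.
For the n, alternating steps +4, +9, +4, +9, …: 24, 28, 37, 41, 50, 54 → 63.
K: each term is the sum of the two before it, so 4, 5, 9, 14, 23, 37 → 60.
So the next triple is <m=86; n=63; k=60>.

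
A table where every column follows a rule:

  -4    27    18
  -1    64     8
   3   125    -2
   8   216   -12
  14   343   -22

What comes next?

First component goes -4, -1, 3, 8, 14 → 21 (differences are 3, 4, 5, … (increasing by 1 each time)).
Second component: perfect cubes: 3³, 4³, 5³, …, so 27, 64, 125, 216, 343 → 512.
Third component: −10 each step, so 18, 8, -2, -12, -22 → -32.
So the next line is 21  512  -32.

21  512  -32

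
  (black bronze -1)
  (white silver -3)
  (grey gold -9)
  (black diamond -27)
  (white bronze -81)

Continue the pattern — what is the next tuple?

Shade — repeats black → white → grey: black, white, grey, black, white → grey.
Rank: repeats bronze → silver → gold → diamond, so bronze, silver, gold, diamond, bronze → silver.
Third component: ×3 each step, so -1, -3, -9, -27, -81 → -243.
So the next tuple is (grey silver -243).

(grey silver -243)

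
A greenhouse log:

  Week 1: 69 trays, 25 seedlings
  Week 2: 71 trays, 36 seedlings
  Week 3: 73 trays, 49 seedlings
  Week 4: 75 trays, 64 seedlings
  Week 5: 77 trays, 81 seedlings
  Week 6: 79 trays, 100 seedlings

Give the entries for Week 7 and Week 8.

Trays goes 69, 71, 73, 75, 77, 79 → 81 → 83 (+2 each step).
Seedlings goes 25, 36, 49, 64, 81, 100 → 121 → 144 (perfect squares: 5², 6², 7², …).
Putting the parts together: 81 trays, 121 seedlings and then 83 trays, 144 seedlings.

81 trays, 121 seedlings; 83 trays, 144 seedlings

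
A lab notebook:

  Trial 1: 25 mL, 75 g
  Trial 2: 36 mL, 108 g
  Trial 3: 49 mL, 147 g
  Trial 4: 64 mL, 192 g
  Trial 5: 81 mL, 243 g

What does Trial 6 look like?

100 mL, 300 g

ML: perfect squares: 5², 6², 7², …, so 25, 36, 49, 64, 81 → 100.
G: 75, 108, 147, 192, 243 → 300 (always 3 × the mL).
So the next record is 100 mL, 300 g.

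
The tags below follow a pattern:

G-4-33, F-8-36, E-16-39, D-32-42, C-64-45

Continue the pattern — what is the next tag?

B-128-48

For the letter, letters move back 1 place in the alphabet: G, F, E, D, C → B.
Second component goes 4, 8, 16, 32, 64 → 128 (×2 each step).
For the third component, +3 each step: 33, 36, 39, 42, 45 → 48.
Combining the parts gives B-128-48.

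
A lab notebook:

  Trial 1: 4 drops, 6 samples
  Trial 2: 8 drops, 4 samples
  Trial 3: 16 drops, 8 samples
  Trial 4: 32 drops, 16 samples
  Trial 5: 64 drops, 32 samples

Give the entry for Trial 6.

128 drops, 64 samples

Drops — ×2 each step: 4, 8, 16, 32, 64 → 128.
Samples — always the previous value of the drops: 6, 4, 8, 16, 32 → 64.
So the next line is 128 drops, 64 samples.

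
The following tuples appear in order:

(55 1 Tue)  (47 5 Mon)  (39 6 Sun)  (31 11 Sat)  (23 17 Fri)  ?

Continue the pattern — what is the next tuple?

(15 28 Thu)

First part: −8 each step, so 55, 47, 39, 31, 23 → 15.
Second part: each term is the sum of the two before it, so 1, 5, 6, 11, 17 → 28.
Day: Tue, Mon, Sun, Sat, Fri → Thu (runs backward through the weekdays Mon→Sun).
So the next tuple is (15 28 Thu).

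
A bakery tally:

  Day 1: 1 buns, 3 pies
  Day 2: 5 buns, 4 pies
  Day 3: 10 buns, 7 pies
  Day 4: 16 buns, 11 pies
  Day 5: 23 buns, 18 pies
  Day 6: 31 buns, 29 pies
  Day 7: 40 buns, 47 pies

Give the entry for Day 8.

50 buns, 76 pies

For the buns, differences are 4, 5, 6, … (increasing by 1 each time): 1, 5, 10, 16, 23, 31, 40 → 50.
For the pies, each term is the sum of the two before it: 3, 4, 7, 11, 18, 29, 47 → 76.
So the next row is 50 buns, 76 pies.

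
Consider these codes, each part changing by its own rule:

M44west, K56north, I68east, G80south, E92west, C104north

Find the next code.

Letter — letters move back 2 places in the alphabet: M, K, I, G, E, C → A.
For the second component, +12 each step: 44, 56, 68, 80, 92, 104 → 116.
Direction: west, north, east, south, west, north → east (repeats west → north → east → south).
Putting it together: A116east.

A116east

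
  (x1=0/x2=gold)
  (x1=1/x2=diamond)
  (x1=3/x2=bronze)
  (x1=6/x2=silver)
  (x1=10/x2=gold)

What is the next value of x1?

For the x1, differences are 1, 2, 3, … (increasing by 1 each time): 0, 1, 3, 6, 10 → 15.
For the x2, repeats gold → diamond → bronze → silver: gold, diamond, bronze, silver, gold → diamond.

15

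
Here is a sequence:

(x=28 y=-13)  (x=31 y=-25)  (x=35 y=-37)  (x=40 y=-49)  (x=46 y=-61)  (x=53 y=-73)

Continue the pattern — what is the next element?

X goes 28, 31, 35, 40, 46, 53 → 61 (differences are 3, 4, 5, … (increasing by 1 each time)).
Y — −12 each step: -13, -25, -37, -49, -61, -73 → -85.
Combining the parts gives (x=61 y=-85).

(x=61 y=-85)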